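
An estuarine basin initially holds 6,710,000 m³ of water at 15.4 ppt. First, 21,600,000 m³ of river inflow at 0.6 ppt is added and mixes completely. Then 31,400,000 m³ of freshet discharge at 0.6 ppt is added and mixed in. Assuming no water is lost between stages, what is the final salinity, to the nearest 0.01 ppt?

Conserving salt mass:
Initial salt = 6,710,000×15.4 = 103,334,000
After stage 1: salt = 103,334,000 + 21,600,000×0.6 = 116,294,000; volume = 28,310,000 m³; S = 4.108 ppt
After stage 2: salt = 116,294,000 + 31,400,000×0.6 = 135,134,000; volume = 59,710,000 m³
S = 135,134,000 / 59,710,000 = 2.2632 ppt

2.26 ppt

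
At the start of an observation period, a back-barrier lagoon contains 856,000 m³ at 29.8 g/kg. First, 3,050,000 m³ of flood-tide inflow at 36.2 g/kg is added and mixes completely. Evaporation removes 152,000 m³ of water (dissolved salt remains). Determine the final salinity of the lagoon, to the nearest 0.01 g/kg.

36.21 g/kg

After mixing: salt = 856,000×29.8 + 3,050,000×36.2 = 135,918,800; volume = 3,906,000 m³
After evaporation: salt unchanged = 135,918,800; volume = 3,906,000 − 152,000 = 3,754,000 m³
S = 135,918,800 / 3,754,000 = 36.2064 g/kg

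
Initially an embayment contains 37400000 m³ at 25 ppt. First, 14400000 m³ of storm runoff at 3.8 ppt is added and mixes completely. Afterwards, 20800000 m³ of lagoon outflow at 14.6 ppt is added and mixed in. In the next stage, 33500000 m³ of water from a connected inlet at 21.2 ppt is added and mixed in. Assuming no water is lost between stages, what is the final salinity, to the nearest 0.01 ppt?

18.88 ppt

Mass of salt is conserved:
Initial salt = 37,400,000×25 = 935,000,000
After stage 1: salt = 935,000,000 + 14,400,000×3.8 = 989,720,000; volume = 51,800,000 m³; S = 19.107 ppt
After stage 2: salt = 989,720,000 + 20,800,000×14.6 = 1,293,400,000; volume = 72,600,000 m³; S = 17.815 ppt
After stage 3: salt = 1,293,400,000 + 33,500,000×21.2 = 2,003,600,000; volume = 106,100,000 m³
S = 2,003,600,000 / 106,100,000 = 18.8841 ppt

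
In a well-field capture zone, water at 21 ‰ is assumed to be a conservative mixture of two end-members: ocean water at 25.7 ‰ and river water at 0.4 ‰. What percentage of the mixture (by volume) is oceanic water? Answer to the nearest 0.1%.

Let g be the oceanic fraction. Salt balance per unit volume:
g×25.7 + (1−g)×0.4 = 21
g = (21 − 0.4) / (25.7 − 0.4) = 20.6/25.3 = 0.8142

81.4%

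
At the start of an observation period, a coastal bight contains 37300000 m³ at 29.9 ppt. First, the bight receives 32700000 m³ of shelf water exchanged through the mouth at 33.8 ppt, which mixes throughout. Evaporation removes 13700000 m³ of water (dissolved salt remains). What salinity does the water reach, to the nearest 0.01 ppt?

After mixing: salt = 37,300,000×29.9 + 32,700,000×33.8 = 2,220,530,000; volume = 70,000,000 m³
After evaporation: salt unchanged = 2,220,530,000; volume = 70,000,000 − 13,700,000 = 56,300,000 m³
S = 2,220,530,000 / 56,300,000 = 39.441 ppt

39.44 ppt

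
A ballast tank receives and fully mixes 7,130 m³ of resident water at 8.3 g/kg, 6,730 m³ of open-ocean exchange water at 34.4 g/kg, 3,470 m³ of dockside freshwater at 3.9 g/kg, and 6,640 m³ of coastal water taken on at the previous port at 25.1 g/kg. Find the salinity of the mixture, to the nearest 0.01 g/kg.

Total salt / total volume:
salt = 7,130×8.3 + 6,730×34.4 + 3,470×3.9 + 6,640×25.1 = 59,179 + 231,512 + 13,533 + 166,664 = 470,888
volume = 7,130 + 6,730 + 3,470 + 6,640 = 23,970 m³
S = 470,888 / 23,970 = 19.6449 g/kg

19.64 g/kg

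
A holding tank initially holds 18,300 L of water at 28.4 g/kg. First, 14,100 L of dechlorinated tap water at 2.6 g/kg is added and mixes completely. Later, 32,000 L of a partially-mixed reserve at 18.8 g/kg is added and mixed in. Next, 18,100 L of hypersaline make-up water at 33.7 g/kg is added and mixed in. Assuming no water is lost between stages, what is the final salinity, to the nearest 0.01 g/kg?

Salt balance:
Initial salt = 18,300×28.4 = 519,720
After stage 1: salt = 519,720 + 14,100×2.6 = 556,380; volume = 32,400 L; S = 17.172 g/kg
After stage 2: salt = 556,380 + 32,000×18.8 = 1,157,980; volume = 64,400 L; S = 17.981 g/kg
After stage 3: salt = 1,157,980 + 18,100×33.7 = 1,767,950; volume = 82,500 L
S = 1,767,950 / 82,500 = 21.4297 g/kg

21.43 g/kg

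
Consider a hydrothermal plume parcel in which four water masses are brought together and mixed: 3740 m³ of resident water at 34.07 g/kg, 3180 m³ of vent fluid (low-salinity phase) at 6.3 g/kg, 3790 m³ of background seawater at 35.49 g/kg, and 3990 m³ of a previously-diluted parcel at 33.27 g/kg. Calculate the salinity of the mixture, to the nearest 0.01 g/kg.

28.21 g/kg

By conservation of dissolved salt,
salt = 3,740×34.07 + 3,180×6.3 + 3,790×35.49 + 3,990×33.27 = 127,421.8 + 20,034 + 134,507.1 + 132,747.3 = 414,710.2
volume = 3,740 + 3,180 + 3,790 + 3,990 = 14,700 m³
S = 414,710.2 / 14,700 = 28.2116 g/kg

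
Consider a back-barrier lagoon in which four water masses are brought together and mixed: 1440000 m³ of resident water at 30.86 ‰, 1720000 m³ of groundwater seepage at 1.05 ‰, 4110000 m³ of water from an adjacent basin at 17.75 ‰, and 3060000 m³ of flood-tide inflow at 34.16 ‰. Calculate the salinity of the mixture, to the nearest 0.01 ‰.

Total salt / total volume:
salt = 1,440,000×30.86 + 1,720,000×1.05 + 4,110,000×17.75 + 3,060,000×34.16 = 44,438,400 + 1,806,000 + 72,952,500 + 104,529,600 = 223,726,500
volume = 1,440,000 + 1,720,000 + 4,110,000 + 3,060,000 = 10,330,000 m³
S = 223,726,500 / 10,330,000 = 21.6579 ‰

21.66 ‰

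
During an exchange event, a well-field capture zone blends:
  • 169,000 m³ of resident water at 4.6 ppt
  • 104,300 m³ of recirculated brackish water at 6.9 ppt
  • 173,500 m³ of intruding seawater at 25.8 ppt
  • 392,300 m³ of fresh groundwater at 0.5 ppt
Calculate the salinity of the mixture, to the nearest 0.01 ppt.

Conserving salt mass:
salt = 169,000×4.6 + 104,300×6.9 + 173,500×25.8 + 392,300×0.5 = 777,400 + 719,670 + 4,476,300 + 196,150 = 6,169,520
volume = 169,000 + 104,300 + 173,500 + 392,300 = 839,100 m³
S = 6,169,520 / 839,100 = 7.3525 ppt

7.35 ppt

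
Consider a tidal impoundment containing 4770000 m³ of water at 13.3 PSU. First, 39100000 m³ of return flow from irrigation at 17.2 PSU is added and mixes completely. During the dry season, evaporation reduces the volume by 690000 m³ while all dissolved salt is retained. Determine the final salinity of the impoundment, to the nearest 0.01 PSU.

17.04 PSU

After mixing: salt = 4,770,000×13.3 + 39,100,000×17.2 = 735,961,000; volume = 43,870,000 m³
After evaporation: salt unchanged = 735,961,000; volume = 43,870,000 − 690,000 = 43,180,000 m³
S = 735,961,000 / 43,180,000 = 17.044 PSU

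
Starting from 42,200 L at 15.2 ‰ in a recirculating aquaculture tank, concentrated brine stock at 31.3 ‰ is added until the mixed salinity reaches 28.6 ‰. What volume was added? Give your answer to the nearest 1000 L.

Salt balance: 42,200×15.2 + V×31.3 = (42,200+V)×28.6
641,440 + 31.3V = 1,206,920 + 28.6V
565,480 = 2.7V
V = 209,437.04 L

209000 L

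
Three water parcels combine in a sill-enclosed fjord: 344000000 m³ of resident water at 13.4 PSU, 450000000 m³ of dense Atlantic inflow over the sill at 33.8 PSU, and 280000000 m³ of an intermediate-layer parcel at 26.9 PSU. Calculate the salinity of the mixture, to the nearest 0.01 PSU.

Salt balance:
salt = 344,000,000×13.4 + 450,000,000×33.8 + 280,000,000×26.9 = 4,609,600,000 + 15,210,000,000 + 7,532,000,000 = 27,351,600,000
volume = 344,000,000 + 450,000,000 + 280,000,000 = 1,074,000,000 m³
S = 27,351,600,000 / 1,074,000,000 = 25.467 PSU

25.47 PSU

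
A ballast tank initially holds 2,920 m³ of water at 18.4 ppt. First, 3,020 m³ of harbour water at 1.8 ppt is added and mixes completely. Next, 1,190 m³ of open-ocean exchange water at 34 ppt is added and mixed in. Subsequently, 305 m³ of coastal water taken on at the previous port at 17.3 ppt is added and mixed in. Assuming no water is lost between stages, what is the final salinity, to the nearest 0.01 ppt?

14.11 ppt

Salt balance:
Initial salt = 2,920×18.4 = 53,728
After stage 1: salt = 53,728 + 3,020×1.8 = 59,164; volume = 5,940 m³; S = 9.96 ppt
After stage 2: salt = 59,164 + 1,190×34 = 99,624; volume = 7,130 m³; S = 13.973 ppt
After stage 3: salt = 99,624 + 305×17.3 = 104,900.5; volume = 7,435 m³
S = 104,900.5 / 7,435 = 14.109 ppt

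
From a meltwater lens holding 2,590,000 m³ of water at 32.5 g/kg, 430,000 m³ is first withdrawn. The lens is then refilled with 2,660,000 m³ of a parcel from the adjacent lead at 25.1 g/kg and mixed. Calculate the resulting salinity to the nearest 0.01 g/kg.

Remaining after removal: 2,160,000 m³ at 32.5 g/kg (salt = 70,200,000)
After addition: salt = 70,200,000 + 2,660,000×25.1 = 136,966,000; volume = 4,820,000 m³
S = 136,966,000 / 4,820,000 = 28.4162 g/kg

28.42 g/kg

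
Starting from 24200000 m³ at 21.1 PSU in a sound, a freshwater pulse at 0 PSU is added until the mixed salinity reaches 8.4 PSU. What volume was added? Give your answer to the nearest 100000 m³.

36600000 m³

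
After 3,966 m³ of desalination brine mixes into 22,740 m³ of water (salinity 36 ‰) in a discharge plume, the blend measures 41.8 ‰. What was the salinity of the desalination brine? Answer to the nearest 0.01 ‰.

75.06 ‰

Salt balance: 22,740×36 + 3,966×S = 26,706×41.8
818,640 + 3,966·S = 1,116,310.8
S = (1,116,310.8 − 818,640) / 3,966 = 75.0557 ‰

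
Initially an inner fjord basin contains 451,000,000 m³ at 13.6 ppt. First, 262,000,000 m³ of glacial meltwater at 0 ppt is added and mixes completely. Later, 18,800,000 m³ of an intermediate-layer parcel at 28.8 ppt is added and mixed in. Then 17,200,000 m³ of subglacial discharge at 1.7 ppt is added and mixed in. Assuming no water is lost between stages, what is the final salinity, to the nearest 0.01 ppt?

Total salt / total volume:
Initial salt = 451,000,000×13.6 = 6,133,600,000
After stage 1: salt = 6,133,600,000 + 262,000,000×0 = 6,133,600,000; volume = 713,000,000 m³; S = 8.603 ppt
After stage 2: salt = 6,133,600,000 + 18,800,000×28.8 = 6,675,040,000; volume = 731,800,000 m³; S = 9.121 ppt
After stage 3: salt = 6,675,040,000 + 17,200,000×1.7 = 6,704,280,000; volume = 749,000,000 m³
S = 6,704,280,000 / 749,000,000 = 8.951 ppt

8.95 ppt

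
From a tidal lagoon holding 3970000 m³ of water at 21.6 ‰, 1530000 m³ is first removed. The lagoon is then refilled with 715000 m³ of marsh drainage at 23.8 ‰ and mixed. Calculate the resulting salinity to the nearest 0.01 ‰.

22.10 ‰

Remaining after removal: 2,440,000 m³ at 21.6 ‰ (salt = 52,704,000)
After addition: salt = 52,704,000 + 715,000×23.8 = 69,721,000; volume = 3,155,000 m³
S = 69,721,000 / 3,155,000 = 22.0986 ‰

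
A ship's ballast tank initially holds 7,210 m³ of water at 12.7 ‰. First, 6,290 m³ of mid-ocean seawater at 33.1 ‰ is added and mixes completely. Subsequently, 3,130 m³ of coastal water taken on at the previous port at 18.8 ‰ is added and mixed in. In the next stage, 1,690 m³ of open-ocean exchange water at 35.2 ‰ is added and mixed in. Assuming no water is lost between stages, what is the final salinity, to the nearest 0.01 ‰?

Mass of salt is conserved:
Initial salt = 7,210×12.7 = 91,567
After stage 1: salt = 91,567 + 6,290×33.1 = 299,766; volume = 13,500 m³; S = 22.205 ‰
After stage 2: salt = 299,766 + 3,130×18.8 = 358,610; volume = 16,630 m³; S = 21.564 ‰
After stage 3: salt = 358,610 + 1,690×35.2 = 418,098; volume = 18,320 m³
S = 418,098 / 18,320 = 22.8219 ‰

22.82 ‰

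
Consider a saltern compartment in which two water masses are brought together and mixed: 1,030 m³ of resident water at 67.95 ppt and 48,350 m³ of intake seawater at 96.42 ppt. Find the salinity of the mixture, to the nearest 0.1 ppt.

By conservation of dissolved salt,
salt = 1,030×67.95 + 48,350×96.42 = 69,988.5 + 4,661,907 = 4,731,895.5
volume = 1,030 + 48,350 = 49,380 m³
S = 4,731,895.5 / 49,380 = 95.826 ppt

95.8 ppt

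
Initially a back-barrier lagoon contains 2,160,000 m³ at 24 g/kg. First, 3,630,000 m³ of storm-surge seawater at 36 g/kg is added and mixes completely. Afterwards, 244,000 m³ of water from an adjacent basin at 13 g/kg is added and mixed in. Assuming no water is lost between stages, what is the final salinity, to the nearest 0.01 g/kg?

30.77 g/kg

Conserving salt mass:
Initial salt = 2,160,000×24 = 51,840,000
After stage 1: salt = 51,840,000 + 3,630,000×36 = 182,520,000; volume = 5,790,000 m³; S = 31.523 g/kg
After stage 2: salt = 182,520,000 + 244,000×13 = 185,692,000; volume = 6,034,000 m³
S = 185,692,000 / 6,034,000 = 30.7743 g/kg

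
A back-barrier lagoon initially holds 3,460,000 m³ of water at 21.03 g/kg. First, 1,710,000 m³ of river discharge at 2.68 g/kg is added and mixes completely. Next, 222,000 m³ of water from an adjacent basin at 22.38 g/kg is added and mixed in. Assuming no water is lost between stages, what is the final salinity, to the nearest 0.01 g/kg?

15.27 g/kg

Total salt / total volume:
Initial salt = 3,460,000×21.03 = 72,763,800
After stage 1: salt = 72,763,800 + 1,710,000×2.68 = 77,346,600; volume = 5,170,000 m³; S = 14.961 g/kg
After stage 2: salt = 77,346,600 + 222,000×22.38 = 82,314,960; volume = 5,392,000 m³
S = 82,314,960 / 5,392,000 = 15.2661 g/kg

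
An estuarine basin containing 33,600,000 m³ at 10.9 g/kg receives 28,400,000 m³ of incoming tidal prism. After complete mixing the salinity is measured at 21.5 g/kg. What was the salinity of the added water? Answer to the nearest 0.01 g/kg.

34.04 g/kg

Salt balance: 33,600,000×10.9 + 28,400,000×S = 62,000,000×21.5
366,240,000 + 28,400,000·S = 1,333,000,000
S = (1,333,000,000 − 366,240,000) / 28,400,000 = 34.0408 g/kg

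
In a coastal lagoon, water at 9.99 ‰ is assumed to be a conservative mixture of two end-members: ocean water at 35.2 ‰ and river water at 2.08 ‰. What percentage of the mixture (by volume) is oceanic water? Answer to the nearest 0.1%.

23.9%

Let g be the oceanic fraction. Salt balance per unit volume:
g×35.2 + (1−g)×2.08 = 9.99
g = (9.99 − 2.08) / (35.2 − 2.08) = 7.91/33.12 = 0.2388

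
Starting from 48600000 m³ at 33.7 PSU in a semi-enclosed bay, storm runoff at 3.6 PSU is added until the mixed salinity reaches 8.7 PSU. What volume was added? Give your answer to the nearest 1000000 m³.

238000000 m³

Salt balance: 48,600,000×33.7 + V×3.6 = (48,600,000+V)×8.7
1,637,820,000 + 3.6V = 422,820,000 + 8.7V
1,215,000,000 = 5.1V
V = 238,235,294.12 m³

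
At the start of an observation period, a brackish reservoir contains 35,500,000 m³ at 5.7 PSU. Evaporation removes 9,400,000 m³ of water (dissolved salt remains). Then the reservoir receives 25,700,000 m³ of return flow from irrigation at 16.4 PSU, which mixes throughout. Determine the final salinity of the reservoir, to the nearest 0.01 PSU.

12.04 PSU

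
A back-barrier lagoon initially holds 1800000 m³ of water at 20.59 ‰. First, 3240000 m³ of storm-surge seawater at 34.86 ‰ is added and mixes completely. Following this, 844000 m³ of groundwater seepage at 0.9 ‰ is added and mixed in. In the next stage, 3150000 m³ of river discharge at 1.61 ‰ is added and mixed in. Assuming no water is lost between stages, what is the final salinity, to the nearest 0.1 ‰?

17.3 ‰

Conserving salt mass:
Initial salt = 1,800,000×20.59 = 37,062,000
After stage 1: salt = 37,062,000 + 3,240,000×34.86 = 150,008,400; volume = 5,040,000 m³; S = 29.764 ‰
After stage 2: salt = 150,008,400 + 844,000×0.9 = 150,768,000; volume = 5,884,000 m³; S = 25.623 ‰
After stage 3: salt = 150,768,000 + 3,150,000×1.61 = 155,839,500; volume = 9,034,000 m³
S = 155,839,500 / 9,034,000 = 17.2503 ‰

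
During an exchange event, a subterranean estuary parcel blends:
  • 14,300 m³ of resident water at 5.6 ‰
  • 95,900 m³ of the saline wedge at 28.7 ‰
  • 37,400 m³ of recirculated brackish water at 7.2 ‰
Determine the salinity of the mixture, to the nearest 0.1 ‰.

21.0 ‰

Weighted by volume,
salt = 14,300×5.6 + 95,900×28.7 + 37,400×7.2 = 80,080 + 2,752,330 + 269,280 = 3,101,690
volume = 14,300 + 95,900 + 37,400 = 147,600 m³
S = 3,101,690 / 147,600 = 21.014 ‰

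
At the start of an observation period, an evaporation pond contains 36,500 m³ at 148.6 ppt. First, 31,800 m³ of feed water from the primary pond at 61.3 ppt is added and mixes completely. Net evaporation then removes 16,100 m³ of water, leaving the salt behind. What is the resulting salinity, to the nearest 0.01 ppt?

141.25 ppt

After mixing: salt = 36,500×148.6 + 31,800×61.3 = 7,373,240; volume = 68,300 m³
After evaporation: salt unchanged = 7,373,240; volume = 68,300 − 16,100 = 52,200 m³
S = 7,373,240 / 52,200 = 141.2498 ppt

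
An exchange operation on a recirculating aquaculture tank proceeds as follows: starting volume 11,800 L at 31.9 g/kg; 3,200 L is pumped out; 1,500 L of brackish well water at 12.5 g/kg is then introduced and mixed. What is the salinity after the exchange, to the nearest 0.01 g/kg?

Remaining after removal: 8,600 L at 31.9 g/kg (salt = 274,340)
After addition: salt = 274,340 + 1,500×12.5 = 293,090; volume = 10,100 L
S = 293,090 / 10,100 = 29.0188 g/kg

29.02 g/kg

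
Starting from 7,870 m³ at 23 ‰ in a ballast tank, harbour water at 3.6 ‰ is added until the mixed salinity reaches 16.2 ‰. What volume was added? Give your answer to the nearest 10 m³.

Salt balance: 7,870×23 + V×3.6 = (7,870+V)×16.2
181,010 + 3.6V = 127,494 + 16.2V
53,516 = 12.6V
V = 4,247.3 m³

4250 m³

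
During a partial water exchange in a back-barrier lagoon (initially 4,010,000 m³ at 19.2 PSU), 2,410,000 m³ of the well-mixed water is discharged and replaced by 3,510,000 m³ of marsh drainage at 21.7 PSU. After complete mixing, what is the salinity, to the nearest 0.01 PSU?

20.92 PSU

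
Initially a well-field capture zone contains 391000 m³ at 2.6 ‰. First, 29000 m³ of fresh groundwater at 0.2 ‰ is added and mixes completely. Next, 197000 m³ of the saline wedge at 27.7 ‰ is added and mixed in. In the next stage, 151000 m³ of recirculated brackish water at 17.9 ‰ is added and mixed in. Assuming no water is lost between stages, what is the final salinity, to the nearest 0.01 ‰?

By conservation of dissolved salt,
Initial salt = 391,000×2.6 = 1,016,600
After stage 1: salt = 1,016,600 + 29,000×0.2 = 1,022,400; volume = 420,000 m³; S = 2.434 ‰
After stage 2: salt = 1,022,400 + 197,000×27.7 = 6,479,300; volume = 617,000 m³; S = 10.501 ‰
After stage 3: salt = 6,479,300 + 151,000×17.9 = 9,182,200; volume = 768,000 m³
S = 9,182,200 / 768,000 = 11.956 ‰

11.96 ‰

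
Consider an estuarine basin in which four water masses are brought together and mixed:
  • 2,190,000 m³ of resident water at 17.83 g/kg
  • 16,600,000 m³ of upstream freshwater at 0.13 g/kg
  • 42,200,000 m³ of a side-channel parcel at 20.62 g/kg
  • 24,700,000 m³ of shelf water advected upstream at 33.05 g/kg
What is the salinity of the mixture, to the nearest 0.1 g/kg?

20.2 g/kg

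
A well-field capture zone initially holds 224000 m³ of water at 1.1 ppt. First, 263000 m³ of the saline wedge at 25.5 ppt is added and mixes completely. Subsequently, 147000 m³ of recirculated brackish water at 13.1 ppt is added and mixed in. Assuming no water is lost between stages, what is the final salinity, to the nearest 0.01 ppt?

14.00 ppt

By conservation of dissolved salt,
Initial salt = 224,000×1.1 = 246,400
After stage 1: salt = 246,400 + 263,000×25.5 = 6,952,900; volume = 487,000 m³; S = 14.277 ppt
After stage 2: salt = 6,952,900 + 147,000×13.1 = 8,878,600; volume = 634,000 m³
S = 8,878,600 / 634,000 = 14.0041 ppt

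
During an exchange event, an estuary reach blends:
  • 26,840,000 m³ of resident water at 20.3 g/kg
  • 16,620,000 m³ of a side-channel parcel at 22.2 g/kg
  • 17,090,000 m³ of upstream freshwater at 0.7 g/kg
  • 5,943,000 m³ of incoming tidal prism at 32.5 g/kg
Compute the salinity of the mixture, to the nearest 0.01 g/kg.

16.83 g/kg

Total salt / total volume:
salt = 26,840,000×20.3 + 16,620,000×22.2 + 17,090,000×0.7 + 5,943,000×32.5 = 544,852,000 + 368,964,000 + 11,963,000 + 193,147,500 = 1,118,926,500
volume = 26,840,000 + 16,620,000 + 17,090,000 + 5,943,000 = 66,493,000 m³
S = 1,118,926,500 / 66,493,000 = 16.8277 g/kg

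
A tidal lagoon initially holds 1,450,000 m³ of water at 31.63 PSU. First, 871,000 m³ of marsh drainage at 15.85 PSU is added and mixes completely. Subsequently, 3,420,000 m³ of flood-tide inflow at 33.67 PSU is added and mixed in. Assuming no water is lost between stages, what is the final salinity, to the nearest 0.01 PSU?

30.45 PSU

Salt balance:
Initial salt = 1,450,000×31.63 = 45,863,500
After stage 1: salt = 45,863,500 + 871,000×15.85 = 59,668,850; volume = 2,321,000 m³; S = 25.708 PSU
After stage 2: salt = 59,668,850 + 3,420,000×33.67 = 174,820,250; volume = 5,741,000 m³
S = 174,820,250 / 5,741,000 = 30.4512 PSU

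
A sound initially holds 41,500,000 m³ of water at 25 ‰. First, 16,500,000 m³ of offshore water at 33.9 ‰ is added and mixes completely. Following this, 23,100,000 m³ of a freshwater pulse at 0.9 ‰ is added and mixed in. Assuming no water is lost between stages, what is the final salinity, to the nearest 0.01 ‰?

19.95 ‰

Total salt / total volume:
Initial salt = 41,500,000×25 = 1,037,500,000
After stage 1: salt = 1,037,500,000 + 16,500,000×33.9 = 1,596,850,000; volume = 58,000,000 m³; S = 27.532 ‰
After stage 2: salt = 1,596,850,000 + 23,100,000×0.9 = 1,617,640,000; volume = 81,100,000 m³
S = 1,617,640,000 / 81,100,000 = 19.9462 ‰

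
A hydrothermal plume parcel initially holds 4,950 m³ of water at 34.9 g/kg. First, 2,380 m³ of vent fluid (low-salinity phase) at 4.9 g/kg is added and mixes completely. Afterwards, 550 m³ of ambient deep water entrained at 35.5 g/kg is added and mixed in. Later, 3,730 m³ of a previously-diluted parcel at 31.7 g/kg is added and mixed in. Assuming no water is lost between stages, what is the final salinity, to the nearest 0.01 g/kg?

27.75 g/kg

By conservation of dissolved salt,
Initial salt = 4,950×34.9 = 172,755
After stage 1: salt = 172,755 + 2,380×4.9 = 184,417; volume = 7,330 m³; S = 25.159 g/kg
After stage 2: salt = 184,417 + 550×35.5 = 203,942; volume = 7,880 m³; S = 25.881 g/kg
After stage 3: salt = 203,942 + 3,730×31.7 = 322,183; volume = 11,610 m³
S = 322,183 / 11,610 = 27.7505 g/kg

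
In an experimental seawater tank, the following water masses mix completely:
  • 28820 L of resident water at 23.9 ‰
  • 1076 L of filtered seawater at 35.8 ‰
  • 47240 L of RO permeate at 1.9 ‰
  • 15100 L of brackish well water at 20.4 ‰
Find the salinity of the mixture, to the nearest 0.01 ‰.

Salt balance:
salt = 28,820×23.9 + 1,076×35.8 + 47,240×1.9 + 15,100×20.4 = 688,798 + 38,520.8 + 89,756 + 308,040 = 1,125,114.8
volume = 28,820 + 1,076 + 47,240 + 15,100 = 92,236 L
S = 1,125,114.8 / 92,236 = 12.1982 ‰

12.20 ‰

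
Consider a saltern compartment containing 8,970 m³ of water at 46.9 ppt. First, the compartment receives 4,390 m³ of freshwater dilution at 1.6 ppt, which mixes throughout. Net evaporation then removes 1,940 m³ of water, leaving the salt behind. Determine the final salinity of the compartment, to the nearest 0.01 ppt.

After mixing: salt = 8,970×46.9 + 4,390×1.6 = 427,717; volume = 13,360 m³
After evaporation: salt unchanged = 427,717; volume = 13,360 − 1,940 = 11,420 m³
S = 427,717 / 11,420 = 37.4533 ppt

37.45 ppt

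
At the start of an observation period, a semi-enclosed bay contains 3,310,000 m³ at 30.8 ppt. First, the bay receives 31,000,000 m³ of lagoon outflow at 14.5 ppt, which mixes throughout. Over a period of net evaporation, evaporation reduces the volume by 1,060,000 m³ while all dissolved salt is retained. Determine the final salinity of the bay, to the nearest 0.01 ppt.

After mixing: salt = 3,310,000×30.8 + 31,000,000×14.5 = 551,448,000; volume = 34,310,000 m³
After evaporation: salt unchanged = 551,448,000; volume = 34,310,000 − 1,060,000 = 33,250,000 m³
S = 551,448,000 / 33,250,000 = 16.5849 ppt

16.58 ppt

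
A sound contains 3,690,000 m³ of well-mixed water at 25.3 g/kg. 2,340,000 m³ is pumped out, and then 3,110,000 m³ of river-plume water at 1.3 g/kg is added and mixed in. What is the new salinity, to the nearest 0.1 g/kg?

8.6 g/kg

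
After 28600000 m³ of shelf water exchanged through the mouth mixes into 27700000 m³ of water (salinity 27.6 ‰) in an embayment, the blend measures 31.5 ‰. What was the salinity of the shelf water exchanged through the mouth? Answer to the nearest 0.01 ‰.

Salt balance: 27,700,000×27.6 + 28,600,000×S = 56,300,000×31.5
764,520,000 + 28,600,000·S = 1,773,450,000
S = (1,773,450,000 − 764,520,000) / 28,600,000 = 35.2773 ‰

35.28 ‰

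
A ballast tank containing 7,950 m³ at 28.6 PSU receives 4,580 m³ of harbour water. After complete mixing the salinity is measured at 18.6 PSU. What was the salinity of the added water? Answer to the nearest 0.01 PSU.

Salt balance: 7,950×28.6 + 4,580×S = 12,530×18.6
227,370 + 4,580·S = 233,058
S = (233,058 − 227,370) / 4,580 = 1.2419 PSU

1.24 PSU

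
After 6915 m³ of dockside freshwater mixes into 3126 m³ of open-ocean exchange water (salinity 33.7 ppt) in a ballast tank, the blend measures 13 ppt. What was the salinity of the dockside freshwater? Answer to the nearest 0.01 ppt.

Salt balance: 3,126×33.7 + 6,915×S = 10,041×13
105,346.2 + 6,915·S = 130,533
S = (130,533 − 105,346.2) / 6,915 = 3.6423 ppt

3.64 ppt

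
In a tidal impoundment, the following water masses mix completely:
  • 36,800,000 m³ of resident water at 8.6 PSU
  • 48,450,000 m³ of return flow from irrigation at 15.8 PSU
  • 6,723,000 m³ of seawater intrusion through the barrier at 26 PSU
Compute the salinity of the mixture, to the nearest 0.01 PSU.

13.66 PSU

Salt balance:
salt = 36,800,000×8.6 + 48,450,000×15.8 + 6,723,000×26 = 316,480,000 + 765,510,000 + 174,798,000 = 1,256,788,000
volume = 36,800,000 + 48,450,000 + 6,723,000 = 91,973,000 m³
S = 1,256,788,000 / 91,973,000 = 13.6647 PSU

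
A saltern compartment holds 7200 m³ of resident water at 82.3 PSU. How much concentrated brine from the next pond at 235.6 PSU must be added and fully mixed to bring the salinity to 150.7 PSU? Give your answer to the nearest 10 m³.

Salt balance: 7,200×82.3 + V×235.6 = (7,200+V)×150.7
592,560 + 235.6V = 1,085,040 + 150.7V
492,480 = 84.9V
V = 5,800.71 m³

5800 m³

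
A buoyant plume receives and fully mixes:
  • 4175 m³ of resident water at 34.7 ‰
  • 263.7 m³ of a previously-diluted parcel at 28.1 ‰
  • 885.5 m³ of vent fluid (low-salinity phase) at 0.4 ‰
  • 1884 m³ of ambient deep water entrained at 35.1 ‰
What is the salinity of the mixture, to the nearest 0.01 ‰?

30.35 ‰

Mass of salt is conserved:
salt = 4,175×34.7 + 263.7×28.1 + 885.5×0.4 + 1,884×35.1 = 144,872.5 + 7,409.97 + 354.2 + 66,128.4 = 218,765.07
volume = 4,175 + 263.7 + 885.5 + 1,884 = 7,208.2 m³
S = 218,765.07 / 7,208.2 = 30.3495 ‰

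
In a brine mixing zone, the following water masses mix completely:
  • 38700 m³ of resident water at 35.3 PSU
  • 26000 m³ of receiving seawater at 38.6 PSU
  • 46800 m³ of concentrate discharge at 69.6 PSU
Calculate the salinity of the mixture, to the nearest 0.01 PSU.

50.47 PSU

Weighted by volume,
salt = 38,700×35.3 + 26,000×38.6 + 46,800×69.6 = 1,366,110 + 1,003,600 + 3,257,280 = 5,626,990
volume = 38,700 + 26,000 + 46,800 = 111,500 m³
S = 5,626,990 / 111,500 = 50.4663 PSU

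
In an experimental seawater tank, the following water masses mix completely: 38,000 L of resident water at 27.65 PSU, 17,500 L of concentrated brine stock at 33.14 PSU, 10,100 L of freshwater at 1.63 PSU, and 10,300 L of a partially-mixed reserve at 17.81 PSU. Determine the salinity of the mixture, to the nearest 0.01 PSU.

24.12 PSU

Conserving salt mass:
salt = 38,000×27.65 + 17,500×33.14 + 10,100×1.63 + 10,300×17.81 = 1,050,700 + 579,950 + 16,463 + 183,443 = 1,830,556
volume = 38,000 + 17,500 + 10,100 + 10,300 = 75,900 L
S = 1,830,556 / 75,900 = 24.118 PSU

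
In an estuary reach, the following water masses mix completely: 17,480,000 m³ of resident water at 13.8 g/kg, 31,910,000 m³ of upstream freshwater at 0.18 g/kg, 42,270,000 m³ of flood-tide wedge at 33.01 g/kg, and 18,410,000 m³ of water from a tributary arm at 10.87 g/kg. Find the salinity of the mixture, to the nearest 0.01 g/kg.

Conserving salt mass:
salt = 17,480,000×13.8 + 31,910,000×0.18 + 42,270,000×33.01 + 18,410,000×10.87 = 241,224,000 + 5,743,800 + 1,395,332,700 + 200,116,700 = 1,842,417,200
volume = 17,480,000 + 31,910,000 + 42,270,000 + 18,410,000 = 110,070,000 m³
S = 1,842,417,200 / 110,070,000 = 16.7386 g/kg

16.74 g/kg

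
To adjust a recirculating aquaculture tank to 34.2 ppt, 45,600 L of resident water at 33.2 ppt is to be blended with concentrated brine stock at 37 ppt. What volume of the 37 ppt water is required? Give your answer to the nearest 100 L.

Salt balance: 45,600×33.2 + V×37 = (45,600+V)×34.2
1,513,920 + 37V = 1,559,520 + 34.2V
45,600 = 2.8V
V = 16,285.71 L

16300 L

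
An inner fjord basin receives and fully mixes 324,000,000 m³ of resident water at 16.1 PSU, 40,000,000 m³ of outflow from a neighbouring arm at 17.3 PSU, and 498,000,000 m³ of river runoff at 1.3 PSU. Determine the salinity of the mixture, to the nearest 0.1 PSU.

7.6 PSU

Weighted by volume,
salt = 324,000,000×16.1 + 40,000,000×17.3 + 498,000,000×1.3 = 5,216,400,000 + 692,000,000 + 647,400,000 = 6,555,800,000
volume = 324,000,000 + 40,000,000 + 498,000,000 = 862,000,000 m³
S = 6,555,800,000 / 862,000,000 = 7.605 PSU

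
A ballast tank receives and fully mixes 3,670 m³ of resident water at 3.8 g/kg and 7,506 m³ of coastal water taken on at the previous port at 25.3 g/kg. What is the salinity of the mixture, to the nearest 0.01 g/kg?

Weighted by volume,
salt = 3,670×3.8 + 7,506×25.3 = 13,946 + 189,901.8 = 203,847.8
volume = 3,670 + 7,506 = 11,176 m³
S = 203,847.8 / 11,176 = 18.2398 g/kg

18.24 g/kg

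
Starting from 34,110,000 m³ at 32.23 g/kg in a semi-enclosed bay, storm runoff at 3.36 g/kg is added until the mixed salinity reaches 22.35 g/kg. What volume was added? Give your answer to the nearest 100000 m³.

Salt balance: 34,110,000×32.23 + V×3.36 = (34,110,000+V)×22.35
1,099,365,300 + 3.36V = 762,358,500 + 22.35V
337,006,800 = 18.99V
V = 17,746,540.28 m³

17700000 m³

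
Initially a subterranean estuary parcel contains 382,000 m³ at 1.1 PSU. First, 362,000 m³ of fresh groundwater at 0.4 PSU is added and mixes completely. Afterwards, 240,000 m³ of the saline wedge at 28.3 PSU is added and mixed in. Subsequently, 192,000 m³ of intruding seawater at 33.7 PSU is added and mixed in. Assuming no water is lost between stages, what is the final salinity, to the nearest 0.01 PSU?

11.76 PSU

Conserving salt mass:
Initial salt = 382,000×1.1 = 420,200
After stage 1: salt = 420,200 + 362,000×0.4 = 565,000; volume = 744,000 m³; S = 0.759 PSU
After stage 2: salt = 565,000 + 240,000×28.3 = 7,357,000; volume = 984,000 m³; S = 7.477 PSU
After stage 3: salt = 7,357,000 + 192,000×33.7 = 13,827,400; volume = 1,176,000 m³
S = 13,827,400 / 1,176,000 = 11.758 PSU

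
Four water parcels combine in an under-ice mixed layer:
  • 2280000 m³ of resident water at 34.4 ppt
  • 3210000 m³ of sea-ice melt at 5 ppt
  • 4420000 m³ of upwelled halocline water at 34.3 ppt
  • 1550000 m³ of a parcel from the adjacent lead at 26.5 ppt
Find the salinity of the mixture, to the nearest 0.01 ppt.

Conserving salt mass:
salt = 2,280,000×34.4 + 3,210,000×5 + 4,420,000×34.3 + 1,550,000×26.5 = 78,432,000 + 16,050,000 + 151,606,000 + 41,075,000 = 287,163,000
volume = 2,280,000 + 3,210,000 + 4,420,000 + 1,550,000 = 11,460,000 m³
S = 287,163,000 / 11,460,000 = 25.0579 ppt

25.06 ppt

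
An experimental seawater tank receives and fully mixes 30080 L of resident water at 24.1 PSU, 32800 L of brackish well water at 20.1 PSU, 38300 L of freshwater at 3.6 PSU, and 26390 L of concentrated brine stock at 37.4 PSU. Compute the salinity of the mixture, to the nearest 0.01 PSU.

Mass of salt is conserved:
salt = 30,080×24.1 + 32,800×20.1 + 38,300×3.6 + 26,390×37.4 = 724,928 + 659,280 + 137,880 + 986,986 = 2,509,074
volume = 30,080 + 32,800 + 38,300 + 26,390 = 127,570 L
S = 2,509,074 / 127,570 = 19.6682 PSU

19.67 PSU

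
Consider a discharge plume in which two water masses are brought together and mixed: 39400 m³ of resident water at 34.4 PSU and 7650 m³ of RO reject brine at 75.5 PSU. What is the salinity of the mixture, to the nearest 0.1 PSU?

Salt balance:
salt = 39,400×34.4 + 7,650×75.5 = 1,355,360 + 577,575 = 1,932,935
volume = 39,400 + 7,650 = 47,050 m³
S = 1,932,935 / 47,050 = 41.083 PSU

41.1 PSU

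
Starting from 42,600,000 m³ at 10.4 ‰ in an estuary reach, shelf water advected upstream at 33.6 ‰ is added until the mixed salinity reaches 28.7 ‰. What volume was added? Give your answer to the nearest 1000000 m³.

159000000 m³

Salt balance: 42,600,000×10.4 + V×33.6 = (42,600,000+V)×28.7
443,040,000 + 33.6V = 1,222,620,000 + 28.7V
779,580,000 = 4.9V
V = 159,097,959.18 m³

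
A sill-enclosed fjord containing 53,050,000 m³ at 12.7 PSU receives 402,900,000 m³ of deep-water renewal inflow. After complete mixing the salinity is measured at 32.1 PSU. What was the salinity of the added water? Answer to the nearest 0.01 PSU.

Salt balance: 53,050,000×12.7 + 402,900,000×S = 455,950,000×32.1
673,735,000 + 402,900,000·S = 14,635,995,000
S = (14,635,995,000 − 673,735,000) / 402,900,000 = 34.6544 PSU

34.65 PSU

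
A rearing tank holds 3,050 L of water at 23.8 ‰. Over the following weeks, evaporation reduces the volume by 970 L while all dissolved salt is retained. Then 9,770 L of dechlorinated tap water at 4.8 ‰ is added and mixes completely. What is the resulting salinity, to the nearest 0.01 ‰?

10.08 ‰

After evaporation: salt = 3,050×23.8 = 72,590; volume = 3,050 − 970 = 2,080 L
After mixing: salt = 72,590 + 9,770×4.8 = 119,486; volume = 2,080 + 9,770 = 11,850 L
S = 119,486 / 11,850 = 10.0832 ‰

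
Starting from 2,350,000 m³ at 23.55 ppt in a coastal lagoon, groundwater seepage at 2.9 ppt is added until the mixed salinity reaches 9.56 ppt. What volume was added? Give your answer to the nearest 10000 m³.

Salt balance: 2,350,000×23.55 + V×2.9 = (2,350,000+V)×9.56
55,342,500 + 2.9V = 22,466,000 + 9.56V
32,876,500 = 6.66V
V = 4,936,411.41 m³

4940000 m³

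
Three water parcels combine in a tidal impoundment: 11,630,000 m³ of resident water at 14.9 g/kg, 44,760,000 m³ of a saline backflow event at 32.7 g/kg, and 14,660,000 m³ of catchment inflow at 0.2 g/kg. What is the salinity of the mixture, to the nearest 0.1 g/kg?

Weighted by volume,
salt = 11,630,000×14.9 + 44,760,000×32.7 + 14,660,000×0.2 = 173,287,000 + 1,463,652,000 + 2,932,000 = 1,639,871,000
volume = 11,630,000 + 44,760,000 + 14,660,000 = 71,050,000 m³
S = 1,639,871,000 / 71,050,000 = 23.081 g/kg

23.1 g/kg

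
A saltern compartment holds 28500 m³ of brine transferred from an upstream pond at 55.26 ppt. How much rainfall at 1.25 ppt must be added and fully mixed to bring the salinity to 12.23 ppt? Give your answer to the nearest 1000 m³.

112000 m³

Salt balance: 28,500×55.26 + V×1.25 = (28,500+V)×12.23
1,574,910 + 1.25V = 348,555 + 12.23V
1,226,355 = 10.98V
V = 111,689.89 m³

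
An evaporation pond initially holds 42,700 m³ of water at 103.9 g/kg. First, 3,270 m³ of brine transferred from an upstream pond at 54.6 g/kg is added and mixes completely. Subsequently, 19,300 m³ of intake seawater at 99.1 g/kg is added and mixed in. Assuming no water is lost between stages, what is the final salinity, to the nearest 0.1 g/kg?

100.0 g/kg

Weighted by volume,
Initial salt = 42,700×103.9 = 4,436,530
After stage 1: salt = 4,436,530 + 3,270×54.6 = 4,615,072; volume = 45,970 m³; S = 100.393 g/kg
After stage 2: salt = 4,615,072 + 19,300×99.1 = 6,527,702; volume = 65,270 m³
S = 6,527,702 / 65,270 = 100.0108 g/kg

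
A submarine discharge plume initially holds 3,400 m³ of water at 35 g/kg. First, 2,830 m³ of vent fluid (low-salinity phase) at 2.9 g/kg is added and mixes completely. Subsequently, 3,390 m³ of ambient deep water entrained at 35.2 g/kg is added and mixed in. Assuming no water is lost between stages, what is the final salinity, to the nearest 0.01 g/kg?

Total salt / total volume:
Initial salt = 3,400×35 = 119,000
After stage 1: salt = 119,000 + 2,830×2.9 = 127,207; volume = 6,230 m³; S = 20.418 g/kg
After stage 2: salt = 127,207 + 3,390×35.2 = 246,535; volume = 9,620 m³
S = 246,535 / 9,620 = 25.6273 g/kg

25.63 g/kg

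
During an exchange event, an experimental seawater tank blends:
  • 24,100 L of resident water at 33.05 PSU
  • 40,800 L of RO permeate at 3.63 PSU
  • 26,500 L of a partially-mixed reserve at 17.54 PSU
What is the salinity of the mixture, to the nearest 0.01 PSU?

Total salt / total volume:
salt = 24,100×33.05 + 40,800×3.63 + 26,500×17.54 = 796,505 + 148,104 + 464,810 = 1,409,419
volume = 24,100 + 40,800 + 26,500 = 91,400 L
S = 1,409,419 / 91,400 = 15.4203 PSU

15.42 PSU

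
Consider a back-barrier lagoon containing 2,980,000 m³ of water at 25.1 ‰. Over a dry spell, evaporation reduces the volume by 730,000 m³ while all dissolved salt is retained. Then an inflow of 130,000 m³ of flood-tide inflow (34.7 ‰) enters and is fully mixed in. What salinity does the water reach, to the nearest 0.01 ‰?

After evaporation: salt = 2,980,000×25.1 = 74,798,000; volume = 2,980,000 − 730,000 = 2,250,000 m³
After mixing: salt = 74,798,000 + 130,000×34.7 = 79,309,000; volume = 2,250,000 + 130,000 = 2,380,000 m³
S = 79,309,000 / 2,380,000 = 33.3231 ‰

33.32 ‰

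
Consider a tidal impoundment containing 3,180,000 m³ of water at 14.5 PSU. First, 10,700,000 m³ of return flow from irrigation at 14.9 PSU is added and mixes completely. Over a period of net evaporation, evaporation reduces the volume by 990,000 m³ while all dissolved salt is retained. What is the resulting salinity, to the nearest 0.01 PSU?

After mixing: salt = 3,180,000×14.5 + 10,700,000×14.9 = 205,540,000; volume = 13,880,000 m³
After evaporation: salt unchanged = 205,540,000; volume = 13,880,000 − 990,000 = 12,890,000 m³
S = 205,540,000 / 12,890,000 = 15.9457 PSU

15.95 PSU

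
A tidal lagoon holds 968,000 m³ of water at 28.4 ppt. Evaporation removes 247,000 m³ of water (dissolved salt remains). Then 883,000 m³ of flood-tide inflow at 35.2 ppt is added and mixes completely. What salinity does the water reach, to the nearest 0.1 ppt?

After evaporation: salt = 968,000×28.4 = 27,491,200; volume = 968,000 − 247,000 = 721,000 m³
After mixing: salt = 27,491,200 + 883,000×35.2 = 58,572,800; volume = 721,000 + 883,000 = 1,604,000 m³
S = 58,572,800 / 1,604,000 = 36.5167 ppt

36.5 ppt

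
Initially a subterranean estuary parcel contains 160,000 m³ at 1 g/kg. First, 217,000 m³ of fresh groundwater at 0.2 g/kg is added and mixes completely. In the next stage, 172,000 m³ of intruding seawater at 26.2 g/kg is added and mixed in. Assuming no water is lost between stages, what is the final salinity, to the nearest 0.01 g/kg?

Total salt / total volume:
Initial salt = 160,000×1 = 160,000
After stage 1: salt = 160,000 + 217,000×0.2 = 203,400; volume = 377,000 m³; S = 0.54 g/kg
After stage 2: salt = 203,400 + 172,000×26.2 = 4,709,800; volume = 549,000 m³
S = 4,709,800 / 549,000 = 8.5789 g/kg

8.58 g/kg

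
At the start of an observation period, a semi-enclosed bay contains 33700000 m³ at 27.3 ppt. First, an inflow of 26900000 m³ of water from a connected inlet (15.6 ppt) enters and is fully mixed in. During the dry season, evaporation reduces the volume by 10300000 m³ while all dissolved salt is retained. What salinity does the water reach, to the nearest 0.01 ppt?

26.63 ppt

After mixing: salt = 33,700,000×27.3 + 26,900,000×15.6 = 1,339,650,000; volume = 60,600,000 m³
After evaporation: salt unchanged = 1,339,650,000; volume = 60,600,000 − 10,300,000 = 50,300,000 m³
S = 1,339,650,000 / 50,300,000 = 26.6332 ppt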